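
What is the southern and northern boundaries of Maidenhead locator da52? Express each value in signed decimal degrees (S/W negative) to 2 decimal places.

-88.00, -87.00

Field D=3, A=0: +3·20° lon, +0·10° lat → SW at lon -120°, lat -90°.
Square 5, 2: +5·2° lon, +2·1° lat → SW at lon -110°, lat -88°.
Cell spans 2° lon × 1° lat.
south -88.00, north -87.00.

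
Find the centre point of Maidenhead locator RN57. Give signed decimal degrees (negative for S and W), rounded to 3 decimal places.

47.500, 171.000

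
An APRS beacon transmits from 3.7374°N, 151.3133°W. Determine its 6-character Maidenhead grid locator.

Add 180° to longitude and 90° to latitude: 28.6867, 93.7374.
Field: lon ⌊28.6867/20⌋ = 1 → B; lat ⌊93.7374/10⌋ = 9 → J.
Square: lon ⌊8.6867/2⌋ = 4; lat ⌊3.7374/1⌋ = 3.
Subsquare: lon ⌊0.6867/0.0833333⌋ = 8 → i; lat ⌊0.7374/0.0416667⌋ = 17 → r.

BJ43ir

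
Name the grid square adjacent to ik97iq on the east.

IK97jq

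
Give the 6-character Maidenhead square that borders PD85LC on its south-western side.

PD85kb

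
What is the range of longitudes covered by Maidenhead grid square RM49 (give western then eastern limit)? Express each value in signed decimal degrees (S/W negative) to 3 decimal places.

Field R=17, M=12: +17·20° lon, +12·10° lat → SW at lon 160°, lat 30°.
Square 4, 9: +4·2° lon, +9·1° lat → SW at lon 168°, lat 39°.
Cell spans 2° lon × 1° lat.
west 168.000, east 170.000.

168.000, 170.000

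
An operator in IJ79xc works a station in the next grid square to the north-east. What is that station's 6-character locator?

IJ89ad

Longitude subsquare x = 23; +1 → 24, wraps to 0 = a, carry into square.
Longitude square 7; +1 → 8.
Latitude subsquare c = 2; +1 → 3 = d.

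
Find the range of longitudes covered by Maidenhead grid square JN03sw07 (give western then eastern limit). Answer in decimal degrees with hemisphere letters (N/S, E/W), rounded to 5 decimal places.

1.50000° E, 1.50833° E

Field J=9, N=13: +9·20° lon, +13·10° lat → SW at lon 0°, lat 40°.
Square 0, 3: +0·2° lon, +3·1° lat → SW at lon 0°, lat 43°.
Subsquare s=18, w=22: +18·0.0833333° lon, +22·0.0416667° lat → SW at lon 1.5°, lat 43.9167°.
Extended square 0, 7: +0·0.00833333° lon, +7·0.00416667° lat → SW at lon 1.5°, lat 43.9458°.
Cell spans 0.00833333° lon × 0.00416667° lat.
west 1.50000° E, east 1.50833° E.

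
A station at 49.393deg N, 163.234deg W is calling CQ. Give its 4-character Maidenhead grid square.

Add 180° to longitude and 90° to latitude: 16.77, 139.39.
Field: 16.77/20 → 0 → A, 139.39/10 → 13 → N; chars AN.
Square: 16.77/2 → 8, 9.39/1 → 9; chars 89.

AN89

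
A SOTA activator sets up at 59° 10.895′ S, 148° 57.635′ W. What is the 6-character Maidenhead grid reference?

BD50mt

Offset from 180°W / 90°S: lon 31.0394°, lat 30.8184°.
Field: lon ⌊31.0394/20⌋ = 1 → B; lat ⌊30.8184/10⌋ = 3 → D.
Square: lon ⌊11.0394/2⌋ = 5; lat ⌊0.8184/1⌋ = 0.
Subsquare: lon ⌊1.0394/0.0833333⌋ = 12 → m; lat ⌊0.8184/0.0416667⌋ = 19 → t.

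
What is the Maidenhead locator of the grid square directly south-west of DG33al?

DG23xk

Longitude subsquare a = 0; −1 → -1, wraps to 23 = x, carry into square.
Longitude square 3; −1 → 2.
Latitude subsquare l = 11; −1 → 10 = k.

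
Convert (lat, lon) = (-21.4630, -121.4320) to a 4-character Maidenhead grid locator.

CG98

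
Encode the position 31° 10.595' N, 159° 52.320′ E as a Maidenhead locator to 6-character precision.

Offset from 180°W / 90°S: lon 339.8720°, lat 121.1766°.
Field: 339.8720/20 → 16 → Q, 121.1766/10 → 12 → M; chars QM.
Square: 19.8720/2 → 9, 1.1766/1 → 1; chars 91.
Subsquare: 1.8720/0.0833333 → 22 → w, 0.1766/0.0416667 → 4 → e; chars we.

QM91we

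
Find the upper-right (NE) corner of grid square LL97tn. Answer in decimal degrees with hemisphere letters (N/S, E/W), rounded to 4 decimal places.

Field L=11, L=11: +11·20° lon, +11·10° lat → SW at lon 40°, lat 20°.
Square 9, 7: +9·2° lon, +7·1° lat → SW at lon 58°, lat 27°.
Subsquare t=19, n=13: +19·0.0833333° lon, +13·0.0416667° lat → SW at lon 59.5833°, lat 27.5417°.
Cell spans 0.0833333° lon × 0.0416667° lat. NE corner is SW corner plus one full cell.
latitude 27.5833° N, longitude 59.6667° E.

27.5833° N, 59.6667° E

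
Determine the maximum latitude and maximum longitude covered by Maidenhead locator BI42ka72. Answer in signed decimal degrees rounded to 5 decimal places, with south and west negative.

Field B=1, I=8: +1·20° lon, +8·10° lat → SW at lon -160°, lat -10°.
Square 4, 2: +4·2° lon, +2·1° lat → SW at lon -152°, lat -8°.
Subsquare k=10, a=0: +10·0.0833333° lon, +0·0.0416667° lat → SW at lon -151.167°, lat -8°.
Extended square 7, 2: +7·0.00833333° lon, +2·0.00416667° lat → SW at lon -151.108°, lat -7.99167°.
Cell spans 0.00833333° lon × 0.00416667° lat. NE corner is SW corner plus one full cell.
latitude -7.98750, longitude -151.10000.

-7.98750, -151.10000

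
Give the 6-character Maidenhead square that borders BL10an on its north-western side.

BL00xo

Longitude subsquare a = 0; −1 → -1, wraps to 23 = x, carry into square.
Longitude square 1; −1 → 0.
Latitude subsquare n = 13; +1 → 14 = o.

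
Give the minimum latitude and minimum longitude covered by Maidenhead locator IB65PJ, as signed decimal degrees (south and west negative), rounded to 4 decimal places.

-74.6250, -6.7500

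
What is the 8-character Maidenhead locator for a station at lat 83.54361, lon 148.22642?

QR43cn70

Add 180° to longitude and 90° to latitude: 328.22642, 173.54361.
Field: lon ⌊328.22642/20⌋ = 16 → Q; lat ⌊173.54361/10⌋ = 17 → R.
Square: lon ⌊8.22642/2⌋ = 4; lat ⌊3.54361/1⌋ = 3.
Subsquare: lon ⌊0.22642/0.0833333⌋ = 2 → c; lat ⌊0.54361/0.0416667⌋ = 13 → n.
Extended square: lon ⌊0.05975/0.00833333⌋ = 7; lat ⌊0.00194/0.00416667⌋ = 0.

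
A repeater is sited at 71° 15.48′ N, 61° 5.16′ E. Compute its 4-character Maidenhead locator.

Add 180° to longitude and 90° to latitude: 241.09, 161.26.
Field: lon ⌊241.09/20⌋ = 12 → M; lat ⌊161.26/10⌋ = 16 → Q.
Square: lon ⌊1.09/2⌋ = 0; lat ⌊1.26/1⌋ = 1.

MQ01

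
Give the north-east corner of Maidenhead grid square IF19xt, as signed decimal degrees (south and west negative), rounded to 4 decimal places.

-30.1667, -16.0000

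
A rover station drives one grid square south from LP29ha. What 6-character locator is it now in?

Latitude subsquare a = 0; −1 → -1, wraps to 23 = x, carry into square.
Latitude square 9; −1 → 8.
The longitude characters are unchanged.

LP28hx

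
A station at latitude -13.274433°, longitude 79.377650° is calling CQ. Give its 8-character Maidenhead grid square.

Shift to the Maidenhead origin (180°W, 90°S): lon 259.37765, lat 76.72557.
Field (20°×10°, letters A–R): lon ⌊259.37765/20⌋ = 12 → M; lat ⌊76.72557/10⌋ = 7 → H.
Square (2°×1°, digits 0–9): lon ⌊19.37765/2⌋ = 9; lat ⌊6.72557/1⌋ = 6.
Subsquare (5′×2.5′, letters a–x): lon ⌊1.37765/0.0833333⌋ = 16 → q; lat ⌊0.72557/0.0416667⌋ = 17 → r.
Extended square (30″×15″, digits 0–9): lon ⌊0.04432/0.00833333⌋ = 5; lat ⌊0.01723/0.00416667⌋ = 4.

MH96qr54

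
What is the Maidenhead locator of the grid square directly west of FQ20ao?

FQ10xo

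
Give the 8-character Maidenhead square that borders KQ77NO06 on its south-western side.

Longitude extended square 0; −1 → -1, wraps to 9, carry into subsquare.
Longitude subsquare n = 13; −1 → 12 = m.
Latitude extended square 6; −1 → 5.

KQ77mo95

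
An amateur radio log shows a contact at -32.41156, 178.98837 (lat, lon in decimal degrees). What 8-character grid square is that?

Shift to the Maidenhead origin (180°W, 90°S): lon 358.98837, lat 57.58844.
Field (20°×10°, letters A–R): lon ⌊358.98837/20⌋ = 17 → R; lat ⌊57.58844/10⌋ = 5 → F.
Square (2°×1°, digits 0–9): lon ⌊18.98837/2⌋ = 9; lat ⌊7.58844/1⌋ = 7.
Subsquare (5′×2.5′, letters a–x): lon ⌊0.98837/0.0833333⌋ = 11 → l; lat ⌊0.58844/0.0416667⌋ = 14 → o.
Extended square (30″×15″, digits 0–9): lon ⌊0.07170/0.00833333⌋ = 8; lat ⌊0.00511/0.00416667⌋ = 1.

RF97lo81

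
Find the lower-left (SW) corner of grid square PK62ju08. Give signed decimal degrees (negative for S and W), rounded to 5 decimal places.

12.86667, 132.75000

Field P=15, K=10: +15·20° lon, +10·10° lat → SW at lon 120°, lat 10°.
Square 6, 2: +6·2° lon, +2·1° lat → SW at lon 132°, lat 12°.
Subsquare j=9, u=20: +9·0.0833333° lon, +20·0.0416667° lat → SW at lon 132.75°, lat 12.8333°.
Extended square 0, 8: +0·0.00833333° lon, +8·0.00416667° lat → SW at lon 132.75°, lat 12.8667°.
latitude 12.86667, longitude 132.75000.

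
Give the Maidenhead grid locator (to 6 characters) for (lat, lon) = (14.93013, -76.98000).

FK14mw

Shift to the Maidenhead origin (180°W, 90°S): lon 103.0200, lat 104.9301.
Field: 103.0200/20 → 5 → F, 104.9301/10 → 10 → K; chars FK.
Square: 3.0200/2 → 1, 4.9301/1 → 4; chars 14.
Subsquare: 1.0200/0.0833333 → 12 → m, 0.9301/0.0416667 → 22 → w; chars mw.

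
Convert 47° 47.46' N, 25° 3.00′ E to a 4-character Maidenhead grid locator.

KN27

Offset from 180°W / 90°S: lon 205.05°, lat 137.79°.
Field (20°×10°, letters A–R): lon ⌊205.05/20⌋ = 10 → K; lat ⌊137.79/10⌋ = 13 → N.
Square (2°×1°, digits 0–9): lon ⌊5.05/2⌋ = 2; lat ⌊7.79/1⌋ = 7.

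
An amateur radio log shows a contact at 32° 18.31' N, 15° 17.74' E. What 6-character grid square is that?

JM72ph

Shift to the Maidenhead origin (180°W, 90°S): lon 195.2957, lat 122.3052.
Field (20°×10°, letters A–R): lon ⌊195.2957/20⌋ = 9 → J; lat ⌊122.3052/10⌋ = 12 → M.
Square (2°×1°, digits 0–9): lon ⌊15.2957/2⌋ = 7; lat ⌊2.3052/1⌋ = 2.
Subsquare (5′×2.5′, letters a–x): lon ⌊1.2957/0.0833333⌋ = 15 → p; lat ⌊0.3052/0.0416667⌋ = 7 → h.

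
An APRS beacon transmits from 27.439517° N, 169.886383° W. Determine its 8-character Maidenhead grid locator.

Offset from 180°W / 90°S: lon 10.11362°, lat 117.43952°.
Field: 10.11362/20 → 0 → A, 117.43952/10 → 11 → L; chars AL.
Square: 10.11362/2 → 5, 7.43952/1 → 7; chars 57.
Subsquare: 0.11362/0.0833333 → 1 → b, 0.43952/0.0416667 → 10 → k; chars bk.
Extended square: 0.03028/0.00833333 → 3, 0.02285/0.00416667 → 5; chars 35.

AL57bk35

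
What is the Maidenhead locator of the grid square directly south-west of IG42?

IG31

Longitude square 4; −1 → 3.
Latitude square 2; −1 → 1.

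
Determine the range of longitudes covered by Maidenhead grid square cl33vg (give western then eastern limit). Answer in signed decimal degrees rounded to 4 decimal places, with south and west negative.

-132.2500, -132.1667

Field C=2, L=11: +2·20° lon, +11·10° lat → SW at lon -140°, lat 20°.
Square 3, 3: +3·2° lon, +3·1° lat → SW at lon -134°, lat 23°.
Subsquare v=21, g=6: +21·0.0833333° lon, +6·0.0416667° lat → SW at lon -132.25°, lat 23.25°.
Cell spans 0.0833333° lon × 0.0416667° lat.
west -132.2500, east -132.1667.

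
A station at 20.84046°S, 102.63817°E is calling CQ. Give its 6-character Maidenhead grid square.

OG19hd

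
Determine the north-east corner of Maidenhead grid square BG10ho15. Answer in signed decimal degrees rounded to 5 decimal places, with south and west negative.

Field B=1, G=6: +1·20° lon, +6·10° lat → SW at lon -160°, lat -30°.
Square 1, 0: +1·2° lon, +0·1° lat → SW at lon -158°, lat -30°.
Subsquare h=7, o=14: +7·0.0833333° lon, +14·0.0416667° lat → SW at lon -157.417°, lat -29.4167°.
Extended square 1, 5: +1·0.00833333° lon, +5·0.00416667° lat → SW at lon -157.408°, lat -29.3958°.
Cell spans 0.00833333° lon × 0.00416667° lat. NE corner is SW corner plus one full cell.
latitude -29.39167, longitude -157.40000.

-29.39167, -157.40000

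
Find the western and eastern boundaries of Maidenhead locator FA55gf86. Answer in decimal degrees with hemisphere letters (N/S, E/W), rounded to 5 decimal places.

69.43333° W, 69.42500° W

Field F=5, A=0: +5·20° lon, +0·10° lat → SW at lon -80°, lat -90°.
Square 5, 5: +5·2° lon, +5·1° lat → SW at lon -70°, lat -85°.
Subsquare g=6, f=5: +6·0.0833333° lon, +5·0.0416667° lat → SW at lon -69.5°, lat -84.7917°.
Extended square 8, 6: +8·0.00833333° lon, +6·0.00416667° lat → SW at lon -69.4333°, lat -84.7667°.
Cell spans 0.00833333° lon × 0.00416667° lat.
west 69.43333° W, east 69.42500° W.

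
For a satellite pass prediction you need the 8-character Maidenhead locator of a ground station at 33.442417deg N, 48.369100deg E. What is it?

LM43ek46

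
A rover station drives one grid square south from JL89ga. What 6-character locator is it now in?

Latitude subsquare a = 0; −1 → -1, wraps to 23 = x, carry into square.
Latitude square 9; −1 → 8.
The longitude characters are unchanged.

JL88gx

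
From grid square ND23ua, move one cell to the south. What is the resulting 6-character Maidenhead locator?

Latitude subsquare a = 0; −1 → -1, wraps to 23 = x, carry into square.
Latitude square 3; −1 → 2.
The longitude characters are unchanged.

ND22ux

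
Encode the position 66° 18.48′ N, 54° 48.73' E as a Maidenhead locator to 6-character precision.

Add 180° to longitude and 90° to latitude: 234.8122, 156.3080.
Field (20°×10°, letters A–R): lon ⌊234.8122/20⌋ = 11 → L; lat ⌊156.3080/10⌋ = 15 → P.
Square (2°×1°, digits 0–9): lon ⌊14.8122/2⌋ = 7; lat ⌊6.3080/1⌋ = 6.
Subsquare (5′×2.5′, letters a–x): lon ⌊0.8122/0.0833333⌋ = 9 → j; lat ⌊0.3080/0.0416667⌋ = 7 → h.

LP76jh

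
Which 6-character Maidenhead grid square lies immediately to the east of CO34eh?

CO34fh

Longitude subsquare e = 4; +1 → 5 = f.
The latitude characters are unchanged.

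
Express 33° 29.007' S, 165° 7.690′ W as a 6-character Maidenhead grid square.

AF76km

Offset from 180°W / 90°S: lon 14.8718°, lat 56.5166°.
Field: lon ⌊14.8718/20⌋ = 0 → A; lat ⌊56.5166/10⌋ = 5 → F.
Square: lon ⌊14.8718/2⌋ = 7; lat ⌊6.5166/1⌋ = 6.
Subsquare: lon ⌊0.8718/0.0833333⌋ = 10 → k; lat ⌊0.5166/0.0416667⌋ = 12 → m.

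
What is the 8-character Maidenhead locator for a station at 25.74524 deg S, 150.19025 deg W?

Add 180° to longitude and 90° to latitude: 29.80975, 64.25476.
Field (20°×10°, letters A–R): 29.80975/20 → 1 → B, 64.25476/10 → 6 → G; chars BG.
Square (2°×1°, digits 0–9): 9.80975/2 → 4, 4.25476/1 → 4; chars 44.
Subsquare (5′×2.5′, letters a–x): 1.80975/0.0833333 → 21 → v, 0.25476/0.0416667 → 6 → g; chars vg.
Extended square (30″×15″, digits 0–9): 0.05975/0.00833333 → 7, 0.00476/0.00416667 → 1; chars 71.

BG44vg71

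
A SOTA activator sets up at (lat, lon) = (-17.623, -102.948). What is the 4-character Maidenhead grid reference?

DH82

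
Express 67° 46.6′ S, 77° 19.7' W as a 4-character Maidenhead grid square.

Offset from 180°W / 90°S: lon 102.67°, lat 22.22°.
Field: 102.67/20 → 5 → F, 22.22/10 → 2 → C; chars FC.
Square: 2.67/2 → 1, 2.22/1 → 2; chars 12.

FC12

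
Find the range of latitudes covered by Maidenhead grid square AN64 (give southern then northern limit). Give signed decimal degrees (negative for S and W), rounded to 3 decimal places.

44.000, 45.000

Field A=0, N=13: +0·20° lon, +13·10° lat → SW at lon -180°, lat 40°.
Square 6, 4: +6·2° lon, +4·1° lat → SW at lon -168°, lat 44°.
Cell spans 2° lon × 1° lat.
south 44.000, north 45.000.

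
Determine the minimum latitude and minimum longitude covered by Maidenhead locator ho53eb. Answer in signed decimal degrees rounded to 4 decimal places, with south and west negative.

53.0417, -29.6667

Field H=7, O=14: +7·20° lon, +14·10° lat → SW at lon -40°, lat 50°.
Square 5, 3: +5·2° lon, +3·1° lat → SW at lon -30°, lat 53°.
Subsquare e=4, b=1: +4·0.0833333° lon, +1·0.0416667° lat → SW at lon -29.6667°, lat 53.0417°.
latitude 53.0417, longitude -29.6667.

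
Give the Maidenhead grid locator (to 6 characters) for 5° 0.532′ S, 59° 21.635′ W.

GI04hx

Add 180° to longitude and 90° to latitude: 120.6394, 84.9911.
Field: 120.6394/20 → 6 → G, 84.9911/10 → 8 → I; chars GI.
Square: 0.6394/2 → 0, 4.9911/1 → 4; chars 04.
Subsquare: 0.6394/0.0833333 → 7 → h, 0.9911/0.0416667 → 23 → x; chars hx.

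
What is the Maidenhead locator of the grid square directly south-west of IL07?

Longitude square 0; −1 → -1, wraps to 9, carry into field.
Longitude field I = 8; −1 → 7 = H.
Latitude square 7; −1 → 6.

HL96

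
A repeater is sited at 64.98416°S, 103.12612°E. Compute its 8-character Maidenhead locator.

Add 180° to longitude and 90° to latitude: 283.12612, 25.01584.
Field: lon ⌊283.12612/20⌋ = 14 → O; lat ⌊25.01584/10⌋ = 2 → C.
Square: lon ⌊3.12612/2⌋ = 1; lat ⌊5.01584/1⌋ = 5.
Subsquare: lon ⌊1.12612/0.0833333⌋ = 13 → n; lat ⌊0.01584/0.0416667⌋ = 0 → a.
Extended square: lon ⌊0.04279/0.00833333⌋ = 5; lat ⌊0.01584/0.00416667⌋ = 3.

OC15na53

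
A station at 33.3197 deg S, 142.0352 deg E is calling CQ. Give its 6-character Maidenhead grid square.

QF16aq

Add 180° to longitude and 90° to latitude: 322.0352, 56.6803.
Field (20°×10°, letters A–R): lon ⌊322.0352/20⌋ = 16 → Q; lat ⌊56.6803/10⌋ = 5 → F.
Square (2°×1°, digits 0–9): lon ⌊2.0352/2⌋ = 1; lat ⌊6.6803/1⌋ = 6.
Subsquare (5′×2.5′, letters a–x): lon ⌊0.0352/0.0833333⌋ = 0 → a; lat ⌊0.6803/0.0416667⌋ = 16 → q.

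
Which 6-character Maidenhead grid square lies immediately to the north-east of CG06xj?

CG16ak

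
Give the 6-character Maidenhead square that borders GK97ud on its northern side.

Latitude subsquare d = 3; +1 → 4 = e.
The longitude characters are unchanged.

GK97ue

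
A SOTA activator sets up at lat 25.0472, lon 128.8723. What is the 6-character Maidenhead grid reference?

Shift to the Maidenhead origin (180°W, 90°S): lon 308.8723, lat 115.0472.
Field: lon ⌊308.8723/20⌋ = 15 → P; lat ⌊115.0472/10⌋ = 11 → L.
Square: lon ⌊8.8723/2⌋ = 4; lat ⌊5.0472/1⌋ = 5.
Subsquare: lon ⌊0.8723/0.0833333⌋ = 10 → k; lat ⌊0.0472/0.0416667⌋ = 1 → b.

PL45kb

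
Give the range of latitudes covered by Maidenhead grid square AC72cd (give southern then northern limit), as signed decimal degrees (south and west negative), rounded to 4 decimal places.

-67.8750, -67.8333

Field A=0, C=2: +0·20° lon, +2·10° lat → SW at lon -180°, lat -70°.
Square 7, 2: +7·2° lon, +2·1° lat → SW at lon -166°, lat -68°.
Subsquare c=2, d=3: +2·0.0833333° lon, +3·0.0416667° lat → SW at lon -165.833°, lat -67.875°.
Cell spans 0.0833333° lon × 0.0416667° lat.
south -67.8750, north -67.8333.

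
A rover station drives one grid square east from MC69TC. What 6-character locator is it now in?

MC69uc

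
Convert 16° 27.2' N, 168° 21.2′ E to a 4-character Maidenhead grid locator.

RK46

Add 180° to longitude and 90° to latitude: 348.35, 106.45.
Field: 348.35/20 → 17 → R, 106.45/10 → 10 → K; chars RK.
Square: 8.35/2 → 4, 6.45/1 → 6; chars 46.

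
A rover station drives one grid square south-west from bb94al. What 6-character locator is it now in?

BB84xk

Longitude subsquare a = 0; −1 → -1, wraps to 23 = x, carry into square.
Longitude square 9; −1 → 8.
Latitude subsquare l = 11; −1 → 10 = k.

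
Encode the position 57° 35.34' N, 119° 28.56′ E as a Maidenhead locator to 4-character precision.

Shift to the Maidenhead origin (180°W, 90°S): lon 299.48, lat 147.59.
Field (20°×10°, letters A–R): 299.48/20 → 14 → O, 147.59/10 → 14 → O; chars OO.
Square (2°×1°, digits 0–9): 19.48/2 → 9, 7.59/1 → 7; chars 97.

OO97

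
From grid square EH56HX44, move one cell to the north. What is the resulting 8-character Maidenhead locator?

EH56hx45

Latitude extended square 4; +1 → 5.
The longitude characters are unchanged.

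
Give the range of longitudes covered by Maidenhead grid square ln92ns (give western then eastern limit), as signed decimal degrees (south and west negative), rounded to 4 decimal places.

59.0833, 59.1667

Field L=11, N=13: +11·20° lon, +13·10° lat → SW at lon 40°, lat 40°.
Square 9, 2: +9·2° lon, +2·1° lat → SW at lon 58°, lat 42°.
Subsquare n=13, s=18: +13·0.0833333° lon, +18·0.0416667° lat → SW at lon 59.0833°, lat 42.75°.
Cell spans 0.0833333° lon × 0.0416667° lat.
west 59.0833, east 59.1667.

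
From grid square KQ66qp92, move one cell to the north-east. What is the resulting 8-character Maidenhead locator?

KQ66rp03

Longitude extended square 9; +1 → 10, wraps to 0, carry into subsquare.
Longitude subsquare q = 16; +1 → 17 = r.
Latitude extended square 2; +1 → 3.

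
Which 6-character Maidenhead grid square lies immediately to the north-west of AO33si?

AO33rj

Longitude subsquare s = 18; −1 → 17 = r.
Latitude subsquare i = 8; +1 → 9 = j.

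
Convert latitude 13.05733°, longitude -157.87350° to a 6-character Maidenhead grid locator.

Offset from 180°W / 90°S: lon 22.1265°, lat 103.0573°.
Field: 22.1265/20 → 1 → B, 103.0573/10 → 10 → K; chars BK.
Square: 2.1265/2 → 1, 3.0573/1 → 3; chars 13.
Subsquare: 0.1265/0.0833333 → 1 → b, 0.0573/0.0416667 → 1 → b; chars bb.

BK13bb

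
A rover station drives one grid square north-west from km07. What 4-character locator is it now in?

JM98

Longitude square 0; −1 → -1, wraps to 9, carry into field.
Longitude field K = 10; −1 → 9 = J.
Latitude square 7; +1 → 8.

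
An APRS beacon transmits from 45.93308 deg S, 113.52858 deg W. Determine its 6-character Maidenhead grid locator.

DE34fb

Shift to the Maidenhead origin (180°W, 90°S): lon 66.4714, lat 44.0669.
Field (20°×10°, letters A–R): 66.4714/20 → 3 → D, 44.0669/10 → 4 → E; chars DE.
Square (2°×1°, digits 0–9): 6.4714/2 → 3, 4.0669/1 → 4; chars 34.
Subsquare (5′×2.5′, letters a–x): 0.4714/0.0833333 → 5 → f, 0.0669/0.0416667 → 1 → b; chars fb.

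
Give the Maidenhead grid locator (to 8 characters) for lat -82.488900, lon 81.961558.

Offset from 180°W / 90°S: lon 261.96156°, lat 7.51110°.
Field: 261.96156/20 → 13 → N, 7.51110/10 → 0 → A; chars NA.
Square: 1.96156/2 → 0, 7.51110/1 → 7; chars 07.
Subsquare: 1.96156/0.0833333 → 23 → x, 0.51110/0.0416667 → 12 → m; chars xm.
Extended square: 0.04489/0.00833333 → 5, 0.01110/0.00416667 → 2; chars 52.

NA07xm52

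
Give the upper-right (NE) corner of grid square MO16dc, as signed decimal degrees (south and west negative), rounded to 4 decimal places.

56.1250, 62.3333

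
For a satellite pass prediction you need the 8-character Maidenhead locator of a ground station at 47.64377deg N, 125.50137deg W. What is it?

Add 180° to longitude and 90° to latitude: 54.49863, 137.64377.
Field (20°×10°, letters A–R): lon ⌊54.49863/20⌋ = 2 → C; lat ⌊137.64377/10⌋ = 13 → N.
Square (2°×1°, digits 0–9): lon ⌊14.49863/2⌋ = 7; lat ⌊7.64377/1⌋ = 7.
Subsquare (5′×2.5′, letters a–x): lon ⌊0.49863/0.0833333⌋ = 5 → f; lat ⌊0.64377/0.0416667⌋ = 15 → p.
Extended square (30″×15″, digits 0–9): lon ⌊0.08196/0.00833333⌋ = 9; lat ⌊0.01877/0.00416667⌋ = 4.

CN77fp94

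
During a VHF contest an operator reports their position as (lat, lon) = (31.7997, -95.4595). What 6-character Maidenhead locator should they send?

EM21gt

Add 180° to longitude and 90° to latitude: 84.5405, 121.7997.
Field: lon ⌊84.5405/20⌋ = 4 → E; lat ⌊121.7997/10⌋ = 12 → M.
Square: lon ⌊4.5405/2⌋ = 2; lat ⌊1.7997/1⌋ = 1.
Subsquare: lon ⌊0.5405/0.0833333⌋ = 6 → g; lat ⌊0.7997/0.0416667⌋ = 19 → t.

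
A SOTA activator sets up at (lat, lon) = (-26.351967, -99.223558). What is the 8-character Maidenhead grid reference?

EG03jp35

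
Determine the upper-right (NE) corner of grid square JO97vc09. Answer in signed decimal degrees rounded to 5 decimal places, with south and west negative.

Field J=9, O=14: +9·20° lon, +14·10° lat → SW at lon 0°, lat 50°.
Square 9, 7: +9·2° lon, +7·1° lat → SW at lon 18°, lat 57°.
Subsquare v=21, c=2: +21·0.0833333° lon, +2·0.0416667° lat → SW at lon 19.75°, lat 57.0833°.
Extended square 0, 9: +0·0.00833333° lon, +9·0.00416667° lat → SW at lon 19.75°, lat 57.1208°.
Cell spans 0.00833333° lon × 0.00416667° lat. NE corner is SW corner plus one full cell.
latitude 57.12500, longitude 19.75833.

57.12500, 19.75833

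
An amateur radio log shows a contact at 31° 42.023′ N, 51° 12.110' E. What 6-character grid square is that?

LM51oq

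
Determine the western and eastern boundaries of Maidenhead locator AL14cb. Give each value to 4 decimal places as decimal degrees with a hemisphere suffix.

Field A=0, L=11: +0·20° lon, +11·10° lat → SW at lon -180°, lat 20°.
Square 1, 4: +1·2° lon, +4·1° lat → SW at lon -178°, lat 24°.
Subsquare c=2, b=1: +2·0.0833333° lon, +1·0.0416667° lat → SW at lon -177.833°, lat 24.0417°.
Cell spans 0.0833333° lon × 0.0416667° lat.
west 177.8333° W, east 177.7500° W.

177.8333° W, 177.7500° W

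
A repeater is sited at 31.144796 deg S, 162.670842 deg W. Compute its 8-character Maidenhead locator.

Add 180° to longitude and 90° to latitude: 17.32916, 58.85520.
Field (20°×10°, letters A–R): lon ⌊17.32916/20⌋ = 0 → A; lat ⌊58.85520/10⌋ = 5 → F.
Square (2°×1°, digits 0–9): lon ⌊17.32916/2⌋ = 8; lat ⌊8.85520/1⌋ = 8.
Subsquare (5′×2.5′, letters a–x): lon ⌊1.32916/0.0833333⌋ = 15 → p; lat ⌊0.85520/0.0416667⌋ = 20 → u.
Extended square (30″×15″, digits 0–9): lon ⌊0.07916/0.00833333⌋ = 9; lat ⌊0.02187/0.00416667⌋ = 5.

AF88pu95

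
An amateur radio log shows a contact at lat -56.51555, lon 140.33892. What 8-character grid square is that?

Add 180° to longitude and 90° to latitude: 320.33892, 33.48445.
Field: lon ⌊320.33892/20⌋ = 16 → Q; lat ⌊33.48445/10⌋ = 3 → D.
Square: lon ⌊0.33892/2⌋ = 0; lat ⌊3.48445/1⌋ = 3.
Subsquare: lon ⌊0.33892/0.0833333⌋ = 4 → e; lat ⌊0.48445/0.0416667⌋ = 11 → l.
Extended square: lon ⌊0.00559/0.00833333⌋ = 0; lat ⌊0.02612/0.00416667⌋ = 6.

QD03el06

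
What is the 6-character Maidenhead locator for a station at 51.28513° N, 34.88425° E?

KO71kg

Offset from 180°W / 90°S: lon 214.8843°, lat 141.2851°.
Field: lon ⌊214.8843/20⌋ = 10 → K; lat ⌊141.2851/10⌋ = 14 → O.
Square: lon ⌊14.8843/2⌋ = 7; lat ⌊1.2851/1⌋ = 1.
Subsquare: lon ⌊0.8843/0.0833333⌋ = 10 → k; lat ⌊0.2851/0.0416667⌋ = 6 → g.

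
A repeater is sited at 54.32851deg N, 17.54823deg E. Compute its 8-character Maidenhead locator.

Add 180° to longitude and 90° to latitude: 197.54823, 144.32851.
Field: lon ⌊197.54823/20⌋ = 9 → J; lat ⌊144.32851/10⌋ = 14 → O.
Square: lon ⌊17.54823/2⌋ = 8; lat ⌊4.32851/1⌋ = 4.
Subsquare: lon ⌊1.54823/0.0833333⌋ = 18 → s; lat ⌊0.32851/0.0416667⌋ = 7 → h.
Extended square: lon ⌊0.04823/0.00833333⌋ = 5; lat ⌊0.03684/0.00416667⌋ = 8.

JO84sh58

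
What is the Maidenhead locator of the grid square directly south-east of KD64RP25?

Longitude extended square 2; +1 → 3.
Latitude extended square 5; −1 → 4.

KD64rp34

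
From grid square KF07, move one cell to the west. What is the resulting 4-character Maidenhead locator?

JF97

Longitude square 0; −1 → -1, wraps to 9, carry into field.
Longitude field K = 10; −1 → 9 = J.
The latitude characters are unchanged.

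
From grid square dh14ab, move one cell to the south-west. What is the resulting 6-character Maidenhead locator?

Longitude subsquare a = 0; −1 → -1, wraps to 23 = x, carry into square.
Longitude square 1; −1 → 0.
Latitude subsquare b = 1; −1 → 0 = a.

DH04xa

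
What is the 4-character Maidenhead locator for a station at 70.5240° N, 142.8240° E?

QQ10

Offset from 180°W / 90°S: lon 322.82°, lat 160.52°.
Field: lon ⌊322.82/20⌋ = 16 → Q; lat ⌊160.52/10⌋ = 16 → Q.
Square: lon ⌊2.82/2⌋ = 1; lat ⌊0.52/1⌋ = 0.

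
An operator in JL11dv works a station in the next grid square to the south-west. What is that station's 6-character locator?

JL11cu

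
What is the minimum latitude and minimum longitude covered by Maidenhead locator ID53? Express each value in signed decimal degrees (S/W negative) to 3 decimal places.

-57.000, -10.000

Field I=8, D=3: +8·20° lon, +3·10° lat → SW at lon -20°, lat -60°.
Square 5, 3: +5·2° lon, +3·1° lat → SW at lon -10°, lat -57°.
latitude -57.000, longitude -10.000.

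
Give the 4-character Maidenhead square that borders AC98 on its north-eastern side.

BC09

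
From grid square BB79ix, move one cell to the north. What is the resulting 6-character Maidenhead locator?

Latitude subsquare x = 23; +1 → 24, wraps to 0 = a, carry into square.
Latitude square 9; +1 → 10, wraps to 0, carry into field.
Latitude field B = 1; +1 → 2 = C.
The longitude characters are unchanged.

BC70ia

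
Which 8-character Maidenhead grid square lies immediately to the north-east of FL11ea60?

Longitude extended square 6; +1 → 7.
Latitude extended square 0; +1 → 1.

FL11ea71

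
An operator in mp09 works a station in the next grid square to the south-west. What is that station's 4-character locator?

LP98

Longitude square 0; −1 → -1, wraps to 9, carry into field.
Longitude field M = 12; −1 → 11 = L.
Latitude square 9; −1 → 8.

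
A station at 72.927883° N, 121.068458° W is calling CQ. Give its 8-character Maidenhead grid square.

Add 180° to longitude and 90° to latitude: 58.93154, 162.92788.
Field: lon ⌊58.93154/20⌋ = 2 → C; lat ⌊162.92788/10⌋ = 16 → Q.
Square: lon ⌊18.93154/2⌋ = 9; lat ⌊2.92788/1⌋ = 2.
Subsquare: lon ⌊0.93154/0.0833333⌋ = 11 → l; lat ⌊0.92788/0.0416667⌋ = 22 → w.
Extended square: lon ⌊0.01488/0.00833333⌋ = 1; lat ⌊0.01122/0.00416667⌋ = 2.

CQ92lw12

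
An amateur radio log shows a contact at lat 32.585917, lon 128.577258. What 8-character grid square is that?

PM42go90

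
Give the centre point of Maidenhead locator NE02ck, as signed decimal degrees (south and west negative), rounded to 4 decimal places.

-47.5625, 80.2083

Field N=13, E=4: +13·20° lon, +4·10° lat → SW at lon 80°, lat -50°.
Square 0, 2: +0·2° lon, +2·1° lat → SW at lon 80°, lat -48°.
Subsquare c=2, k=10: +2·0.0833333° lon, +10·0.0416667° lat → SW at lon 80.1667°, lat -47.5833°.
Cell spans 0.0833333° lon × 0.0416667° lat. Centre is SW corner plus half of each.
latitude -47.5625, longitude 80.2083.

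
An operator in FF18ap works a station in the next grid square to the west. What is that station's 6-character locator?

Longitude subsquare a = 0; −1 → -1, wraps to 23 = x, carry into square.
Longitude square 1; −1 → 0.
The latitude characters are unchanged.

FF08xp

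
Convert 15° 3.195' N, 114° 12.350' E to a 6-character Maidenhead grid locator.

OK75cb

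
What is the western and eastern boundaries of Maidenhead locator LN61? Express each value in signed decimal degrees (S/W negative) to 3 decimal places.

Field L=11, N=13: +11·20° lon, +13·10° lat → SW at lon 40°, lat 40°.
Square 6, 1: +6·2° lon, +1·1° lat → SW at lon 52°, lat 41°.
Cell spans 2° lon × 1° lat.
west 52.000, east 54.000.

52.000, 54.000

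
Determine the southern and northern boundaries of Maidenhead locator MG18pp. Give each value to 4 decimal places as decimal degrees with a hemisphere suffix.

21.3750° S, 21.3333° S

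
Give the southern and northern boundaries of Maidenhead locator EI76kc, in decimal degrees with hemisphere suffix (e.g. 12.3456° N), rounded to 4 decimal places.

Field E=4, I=8: +4·20° lon, +8·10° lat → SW at lon -100°, lat -10°.
Square 7, 6: +7·2° lon, +6·1° lat → SW at lon -86°, lat -4°.
Subsquare k=10, c=2: +10·0.0833333° lon, +2·0.0416667° lat → SW at lon -85.1667°, lat -3.91667°.
Cell spans 0.0833333° lon × 0.0416667° lat.
south 3.9167° S, north 3.8750° S.

3.9167° S, 3.8750° S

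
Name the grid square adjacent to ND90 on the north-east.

OD01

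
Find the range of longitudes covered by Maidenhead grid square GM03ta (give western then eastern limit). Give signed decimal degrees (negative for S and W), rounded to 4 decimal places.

-58.4167, -58.3333

Field G=6, M=12: +6·20° lon, +12·10° lat → SW at lon -60°, lat 30°.
Square 0, 3: +0·2° lon, +3·1° lat → SW at lon -60°, lat 33°.
Subsquare t=19, a=0: +19·0.0833333° lon, +0·0.0416667° lat → SW at lon -58.4167°, lat 33°.
Cell spans 0.0833333° lon × 0.0416667° lat.
west -58.4167, east -58.3333.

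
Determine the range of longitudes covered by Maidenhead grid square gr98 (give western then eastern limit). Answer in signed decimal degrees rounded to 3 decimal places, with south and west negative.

-42.000, -40.000

Field G=6, R=17: +6·20° lon, +17·10° lat → SW at lon -60°, lat 80°.
Square 9, 8: +9·2° lon, +8·1° lat → SW at lon -42°, lat 88°.
Cell spans 2° lon × 1° lat.
west -42.000, east -40.000.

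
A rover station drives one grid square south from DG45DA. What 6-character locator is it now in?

DG44dx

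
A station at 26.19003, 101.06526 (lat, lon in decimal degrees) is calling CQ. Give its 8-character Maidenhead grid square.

OL06me75

Add 180° to longitude and 90° to latitude: 281.06526, 116.19003.
Field (20°×10°, letters A–R): lon ⌊281.06526/20⌋ = 14 → O; lat ⌊116.19003/10⌋ = 11 → L.
Square (2°×1°, digits 0–9): lon ⌊1.06526/2⌋ = 0; lat ⌊6.19003/1⌋ = 6.
Subsquare (5′×2.5′, letters a–x): lon ⌊1.06526/0.0833333⌋ = 12 → m; lat ⌊0.19003/0.0416667⌋ = 4 → e.
Extended square (30″×15″, digits 0–9): lon ⌊0.06526/0.00833333⌋ = 7; lat ⌊0.02336/0.00416667⌋ = 5.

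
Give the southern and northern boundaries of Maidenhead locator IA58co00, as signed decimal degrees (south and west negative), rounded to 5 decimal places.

Field I=8, A=0: +8·20° lon, +0·10° lat → SW at lon -20°, lat -90°.
Square 5, 8: +5·2° lon, +8·1° lat → SW at lon -10°, lat -82°.
Subsquare c=2, o=14: +2·0.0833333° lon, +14·0.0416667° lat → SW at lon -9.83333°, lat -81.4167°.
Extended square 0, 0: +0·0.00833333° lon, +0·0.00416667° lat → SW at lon -9.83333°, lat -81.4167°.
Cell spans 0.00833333° lon × 0.00416667° lat.
south -81.41667, north -81.41250.

-81.41667, -81.41250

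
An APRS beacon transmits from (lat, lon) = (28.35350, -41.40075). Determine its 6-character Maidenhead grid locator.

GL98hi

Offset from 180°W / 90°S: lon 138.5992°, lat 118.3535°.
Field: lon ⌊138.5992/20⌋ = 6 → G; lat ⌊118.3535/10⌋ = 11 → L.
Square: lon ⌊18.5992/2⌋ = 9; lat ⌊8.3535/1⌋ = 8.
Subsquare: lon ⌊0.5992/0.0833333⌋ = 7 → h; lat ⌊0.3535/0.0416667⌋ = 8 → i.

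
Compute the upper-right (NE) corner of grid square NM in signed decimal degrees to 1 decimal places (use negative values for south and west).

40.0, 100.0

Field N=13, M=12: +13·20° lon, +12·10° lat → SW at lon 80°, lat 30°.
Cell spans 20° lon × 10° lat. NE corner is SW corner plus one full cell.
latitude 40.0, longitude 100.0.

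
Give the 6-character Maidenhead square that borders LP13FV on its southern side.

LP13fu

Latitude subsquare v = 21; −1 → 20 = u.
The longitude characters are unchanged.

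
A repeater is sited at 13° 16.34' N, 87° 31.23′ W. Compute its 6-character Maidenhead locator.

EK63fg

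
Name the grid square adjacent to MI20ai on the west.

Longitude subsquare a = 0; −1 → -1, wraps to 23 = x, carry into square.
Longitude square 2; −1 → 1.
The latitude characters are unchanged.

MI10xi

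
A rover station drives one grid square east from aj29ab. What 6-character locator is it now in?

AJ29bb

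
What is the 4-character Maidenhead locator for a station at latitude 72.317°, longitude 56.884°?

LQ82

Shift to the Maidenhead origin (180°W, 90°S): lon 236.88, lat 162.32.
Field: lon ⌊236.88/20⌋ = 11 → L; lat ⌊162.32/10⌋ = 16 → Q.
Square: lon ⌊16.88/2⌋ = 8; lat ⌊2.32/1⌋ = 2.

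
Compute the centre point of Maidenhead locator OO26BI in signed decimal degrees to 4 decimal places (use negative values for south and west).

56.3542, 104.1250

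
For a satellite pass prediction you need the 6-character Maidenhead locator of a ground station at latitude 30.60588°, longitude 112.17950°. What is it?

OM60co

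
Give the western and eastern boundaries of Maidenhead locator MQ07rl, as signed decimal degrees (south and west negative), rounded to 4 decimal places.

61.4167, 61.5000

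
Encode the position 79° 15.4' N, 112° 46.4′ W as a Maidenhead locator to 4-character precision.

Shift to the Maidenhead origin (180°W, 90°S): lon 67.23, lat 169.26.
Field: 67.23/20 → 3 → D, 169.26/10 → 16 → Q; chars DQ.
Square: 7.23/2 → 3, 9.26/1 → 9; chars 39.

DQ39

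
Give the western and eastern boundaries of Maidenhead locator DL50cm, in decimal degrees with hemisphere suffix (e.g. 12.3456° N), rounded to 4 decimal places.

109.8333° W, 109.7500° W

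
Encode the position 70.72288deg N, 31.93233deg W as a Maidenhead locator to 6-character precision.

HQ40ar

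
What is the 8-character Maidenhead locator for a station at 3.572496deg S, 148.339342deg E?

Add 180° to longitude and 90° to latitude: 328.33934, 86.42750.
Field: lon ⌊328.33934/20⌋ = 16 → Q; lat ⌊86.42750/10⌋ = 8 → I.
Square: lon ⌊8.33934/2⌋ = 4; lat ⌊6.42750/1⌋ = 6.
Subsquare: lon ⌊0.33934/0.0833333⌋ = 4 → e; lat ⌊0.42750/0.0416667⌋ = 10 → k.
Extended square: lon ⌊0.00601/0.00833333⌋ = 0; lat ⌊0.01084/0.00416667⌋ = 2.

QI46ek02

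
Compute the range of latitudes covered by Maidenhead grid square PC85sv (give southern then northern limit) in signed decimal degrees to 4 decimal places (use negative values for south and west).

-64.1250, -64.0833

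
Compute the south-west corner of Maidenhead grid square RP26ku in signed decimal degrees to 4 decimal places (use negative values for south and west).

66.8333, 164.8333

Field R=17, P=15: +17·20° lon, +15·10° lat → SW at lon 160°, lat 60°.
Square 2, 6: +2·2° lon, +6·1° lat → SW at lon 164°, lat 66°.
Subsquare k=10, u=20: +10·0.0833333° lon, +20·0.0416667° lat → SW at lon 164.833°, lat 66.8333°.
latitude 66.8333, longitude 164.8333.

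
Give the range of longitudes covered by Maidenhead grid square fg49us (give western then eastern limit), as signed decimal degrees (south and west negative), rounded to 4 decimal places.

Field F=5, G=6: +5·20° lon, +6·10° lat → SW at lon -80°, lat -30°.
Square 4, 9: +4·2° lon, +9·1° lat → SW at lon -72°, lat -21°.
Subsquare u=20, s=18: +20·0.0833333° lon, +18·0.0416667° lat → SW at lon -70.3333°, lat -20.25°.
Cell spans 0.0833333° lon × 0.0416667° lat.
west -70.3333, east -70.2500.

-70.3333, -70.2500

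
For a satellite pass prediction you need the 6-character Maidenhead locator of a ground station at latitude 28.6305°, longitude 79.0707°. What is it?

Shift to the Maidenhead origin (180°W, 90°S): lon 259.0707, lat 118.6305.
Field: 259.0707/20 → 12 → M, 118.6305/10 → 11 → L; chars ML.
Square: 19.0707/2 → 9, 8.6305/1 → 8; chars 98.
Subsquare: 1.0707/0.0833333 → 12 → m, 0.6305/0.0416667 → 15 → p; chars mp.

ML98mp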